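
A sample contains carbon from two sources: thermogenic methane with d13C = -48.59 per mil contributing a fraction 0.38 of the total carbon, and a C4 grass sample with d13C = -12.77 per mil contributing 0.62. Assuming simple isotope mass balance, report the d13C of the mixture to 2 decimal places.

δ_mix = f_A·δ_A + f_B·δ_B
δ_mix = 0.38 × (-48.59) + 0.62 × (-12.77)
δ_mix = -18.464 + -7.917 = -26.382 per mil

-26.38 per mil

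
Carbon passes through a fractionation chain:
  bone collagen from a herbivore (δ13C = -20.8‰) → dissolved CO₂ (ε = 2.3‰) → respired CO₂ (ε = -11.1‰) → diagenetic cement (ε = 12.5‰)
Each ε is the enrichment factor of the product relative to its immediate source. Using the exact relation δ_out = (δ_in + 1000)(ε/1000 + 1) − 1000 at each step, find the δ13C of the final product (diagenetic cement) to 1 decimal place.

-17.3‰

step 1: δ = (-20.80 + 1000)·(2.3/1000 + 1) − 1000 = -18.55‰
step 2: δ = (-18.55 + 1000)·(-11.1/1000 + 1) − 1000 = -29.44‰
step 3: δ = (-29.44 + 1000)·(12.5/1000 + 1) − 1000 = -17.31‰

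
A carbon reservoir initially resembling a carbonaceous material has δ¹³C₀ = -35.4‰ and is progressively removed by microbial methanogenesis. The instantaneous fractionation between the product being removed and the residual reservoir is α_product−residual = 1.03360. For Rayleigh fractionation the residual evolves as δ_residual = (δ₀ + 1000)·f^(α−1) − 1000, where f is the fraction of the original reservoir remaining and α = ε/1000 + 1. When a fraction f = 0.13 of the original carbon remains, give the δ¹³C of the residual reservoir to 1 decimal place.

Rayleigh residual: δ_res = (δ₀ + 1000)·f^(α−1) − 1000
α − 1 = 0.03360
f^(α−1) = 0.13^(0.03360) = 0.933745
δ_res = (-35.4 + 1000) × 0.933745 − 1000 = 900.691 − 1000 = -99.31‰

-99.3‰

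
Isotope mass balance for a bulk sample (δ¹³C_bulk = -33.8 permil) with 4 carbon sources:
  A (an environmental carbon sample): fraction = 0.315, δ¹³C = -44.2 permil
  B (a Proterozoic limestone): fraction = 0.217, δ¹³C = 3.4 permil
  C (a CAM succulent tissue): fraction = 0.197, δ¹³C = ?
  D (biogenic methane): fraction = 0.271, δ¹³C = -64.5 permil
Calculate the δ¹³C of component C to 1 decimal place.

Isotope mass balance: δ_bulk = Σ fᵢ·δᵢ.
-33.8 = 0.315×(-44.2) + 0.217×(3.4) + 0.197×δ_C + 0.271×(-64.5)
0.197·δ_C = -33.8 − (-30.665) = -3.135
δ_C = -3.135 / 0.197 = -15.92 permil

-15.9 permil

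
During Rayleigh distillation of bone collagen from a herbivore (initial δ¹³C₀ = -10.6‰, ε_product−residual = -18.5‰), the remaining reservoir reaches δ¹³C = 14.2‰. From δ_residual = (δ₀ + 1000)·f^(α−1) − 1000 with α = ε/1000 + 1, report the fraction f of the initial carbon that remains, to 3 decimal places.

α − 1 = ε/1000 = -0.0185
(δ_res + 1000)/(δ₀ + 1000) = (14.2 + 1000)/(-10.6 + 1000) = 1014.2/989.4 = 1.025066
f = 1.025066^(1/-0.0185) = exp(ln(1.025066)/-0.0185) = exp(0.02476/-0.0185)
f = exp(-1.3382) = 0.2623

0.262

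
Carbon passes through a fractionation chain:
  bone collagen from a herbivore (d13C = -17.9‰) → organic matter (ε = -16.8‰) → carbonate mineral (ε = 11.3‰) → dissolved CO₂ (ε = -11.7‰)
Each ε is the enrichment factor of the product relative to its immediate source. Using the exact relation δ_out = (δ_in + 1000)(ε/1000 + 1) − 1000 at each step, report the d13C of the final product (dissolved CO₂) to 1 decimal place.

-34.9‰

step 1: δ = (-17.90 + 1000)·(-16.8/1000 + 1) − 1000 = -34.40‰
step 2: δ = (-34.40 + 1000)·(11.3/1000 + 1) − 1000 = -23.49‰
step 3: δ = (-23.49 + 1000)·(-11.7/1000 + 1) − 1000 = -34.91‰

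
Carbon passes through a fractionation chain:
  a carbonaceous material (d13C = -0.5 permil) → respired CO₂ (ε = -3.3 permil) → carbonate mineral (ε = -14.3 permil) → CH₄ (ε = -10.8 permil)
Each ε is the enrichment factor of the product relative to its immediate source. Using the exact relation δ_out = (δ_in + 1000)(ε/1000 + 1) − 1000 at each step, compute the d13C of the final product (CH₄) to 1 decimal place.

step 1: δ = (-0.50 + 1000)·(-3.3/1000 + 1) − 1000 = -3.80 permil
step 2: δ = (-3.80 + 1000)·(-14.3/1000 + 1) − 1000 = -18.04 permil
step 3: δ = (-18.04 + 1000)·(-10.8/1000 + 1) − 1000 = -28.65 permil

-28.6 permil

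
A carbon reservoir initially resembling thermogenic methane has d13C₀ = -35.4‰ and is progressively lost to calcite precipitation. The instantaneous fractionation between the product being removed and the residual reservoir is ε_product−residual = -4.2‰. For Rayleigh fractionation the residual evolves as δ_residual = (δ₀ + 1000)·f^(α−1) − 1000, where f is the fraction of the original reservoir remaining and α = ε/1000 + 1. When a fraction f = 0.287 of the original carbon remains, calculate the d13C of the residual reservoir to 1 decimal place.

Rayleigh residual: δ_res = (δ₀ + 1000)·f^(α−1) − 1000
α = ε/1000 + 1 = 0.99580, so α − 1 = -0.00420
f^(α−1) = 0.287^(-0.00420) = 1.005257
δ_res = (-35.4 + 1000) × 1.005257 − 1000 = 969.670 − 1000 = -30.33‰

-30.3‰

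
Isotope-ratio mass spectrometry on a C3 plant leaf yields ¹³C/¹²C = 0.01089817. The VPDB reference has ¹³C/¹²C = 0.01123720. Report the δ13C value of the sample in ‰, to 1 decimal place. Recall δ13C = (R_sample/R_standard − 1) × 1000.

δ13C = (R_sample / R_standard − 1) × 1000
R_sample / R_standard = 0.01089817 / 0.01123720 = 0.969830
δ13C = (0.969830 − 1) × 1000 = -30.17‰

-30.2‰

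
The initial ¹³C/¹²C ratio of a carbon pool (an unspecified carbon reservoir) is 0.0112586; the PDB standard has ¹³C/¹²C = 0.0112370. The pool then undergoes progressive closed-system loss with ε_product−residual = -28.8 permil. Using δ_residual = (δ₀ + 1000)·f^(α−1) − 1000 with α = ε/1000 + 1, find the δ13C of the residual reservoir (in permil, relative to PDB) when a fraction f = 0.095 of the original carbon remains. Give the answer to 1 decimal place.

δ₀ = (0.0112586/0.0112370 − 1)×1000 = (1.001922 − 1)×1000 = 1.922 permil
α − 1 = ε/1000 = -0.0288
f^(α−1) = 0.095^(-0.0288) = 1.070142
δ_res = (1.922 + 1000) × 1.070142 − 1000 = 1072.199 − 1000 = 72.20 permil

72.2 permil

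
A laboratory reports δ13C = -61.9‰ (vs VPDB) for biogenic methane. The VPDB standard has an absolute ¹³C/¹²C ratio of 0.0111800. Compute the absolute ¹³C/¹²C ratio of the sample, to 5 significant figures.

0.010488

R_sample = R_standard × (δ13C/1000 + 1)
R_sample = 0.0111800 × (-61.9/1000 + 1) = 0.0111800 × 0.938100
R_sample = 0.0104880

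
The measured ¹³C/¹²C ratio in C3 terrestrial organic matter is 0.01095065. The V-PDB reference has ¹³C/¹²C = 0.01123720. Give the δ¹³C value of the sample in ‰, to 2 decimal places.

-25.50‰

δ¹³C = (R_sample / R_standard − 1) × 1000
R_sample / R_standard = 0.01095065 / 0.01123720 = 0.974500
δ¹³C = (0.974500 − 1) × 1000 = -25.500‰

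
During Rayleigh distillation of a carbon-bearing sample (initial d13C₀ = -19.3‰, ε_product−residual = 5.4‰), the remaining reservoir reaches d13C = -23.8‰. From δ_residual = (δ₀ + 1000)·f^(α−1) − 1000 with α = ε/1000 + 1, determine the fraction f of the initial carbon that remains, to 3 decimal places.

0.427

α − 1 = ε/1000 = 0.0054
(δ_res + 1000)/(δ₀ + 1000) = (-23.8 + 1000)/(-19.3 + 1000) = 976.2/980.7 = 0.995411
f = 0.995411^(1/0.0054) = exp(ln(0.995411)/0.0054) = exp(-0.00460/0.0054)
f = exp(-0.8517) = 0.4267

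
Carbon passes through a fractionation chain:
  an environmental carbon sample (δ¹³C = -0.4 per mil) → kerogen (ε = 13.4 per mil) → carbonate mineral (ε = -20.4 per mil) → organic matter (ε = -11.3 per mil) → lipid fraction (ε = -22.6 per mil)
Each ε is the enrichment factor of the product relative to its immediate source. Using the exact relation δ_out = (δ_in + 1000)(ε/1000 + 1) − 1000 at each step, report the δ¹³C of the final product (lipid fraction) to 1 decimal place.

step 1: δ = (-0.40 + 1000)·(13.4/1000 + 1) − 1000 = 12.99 per mil
step 2: δ = (12.99 + 1000)·(-20.4/1000 + 1) − 1000 = -7.67 per mil
step 3: δ = (-7.67 + 1000)·(-11.3/1000 + 1) − 1000 = -18.88 per mil
step 4: δ = (-18.88 + 1000)·(-22.6/1000 + 1) − 1000 = -41.06 per mil

-41.1 per mil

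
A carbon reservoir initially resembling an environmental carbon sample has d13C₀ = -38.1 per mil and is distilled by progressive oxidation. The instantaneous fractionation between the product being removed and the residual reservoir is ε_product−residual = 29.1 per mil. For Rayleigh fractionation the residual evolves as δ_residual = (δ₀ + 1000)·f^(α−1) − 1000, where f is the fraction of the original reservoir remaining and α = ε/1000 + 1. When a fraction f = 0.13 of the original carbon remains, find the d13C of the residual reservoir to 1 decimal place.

-93.5 per mil

Rayleigh residual: δ_res = (δ₀ + 1000)·f^(α−1) − 1000
α = ε/1000 + 1 = 1.02910, so α − 1 = 0.02910
f^(α−1) = 0.13^(0.02910) = 0.942358
δ_res = (-38.1 + 1000) × 0.942358 − 1000 = 906.454 − 1000 = -93.55 per mil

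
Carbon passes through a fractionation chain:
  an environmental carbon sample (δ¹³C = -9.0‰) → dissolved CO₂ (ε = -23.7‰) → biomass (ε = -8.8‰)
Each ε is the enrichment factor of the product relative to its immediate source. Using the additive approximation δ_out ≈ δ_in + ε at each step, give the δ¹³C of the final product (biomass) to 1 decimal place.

-41.5‰

step 1: δ ≈ -9.0 + (-23.7) = -32.7‰
step 2: δ ≈ -32.7 + (-8.8) = -41.5‰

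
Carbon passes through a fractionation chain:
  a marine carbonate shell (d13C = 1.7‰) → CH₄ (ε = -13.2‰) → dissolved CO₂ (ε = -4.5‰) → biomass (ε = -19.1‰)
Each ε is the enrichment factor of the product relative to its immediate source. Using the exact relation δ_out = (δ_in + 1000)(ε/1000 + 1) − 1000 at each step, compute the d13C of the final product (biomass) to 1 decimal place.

-34.8‰

step 1: δ = (1.70 + 1000)·(-13.2/1000 + 1) − 1000 = -11.52‰
step 2: δ = (-11.52 + 1000)·(-4.5/1000 + 1) − 1000 = -15.97‰
step 3: δ = (-15.97 + 1000)·(-19.1/1000 + 1) − 1000 = -34.77‰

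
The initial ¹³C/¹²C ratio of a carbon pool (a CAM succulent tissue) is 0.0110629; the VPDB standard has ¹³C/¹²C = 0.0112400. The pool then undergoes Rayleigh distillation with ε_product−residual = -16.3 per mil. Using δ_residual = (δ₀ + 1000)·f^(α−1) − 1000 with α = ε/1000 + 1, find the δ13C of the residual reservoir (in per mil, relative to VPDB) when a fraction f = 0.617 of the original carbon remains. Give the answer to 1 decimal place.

-8.0 per mil

δ₀ = (0.0110629/0.0112400 − 1)×1000 = (0.984244 − 1)×1000 = -15.756 per mil
α − 1 = ε/1000 = -0.0163
f^(α−1) = 0.617^(-0.0163) = 1.007902
δ_res = (-15.756 + 1000) × 1.007902 − 1000 = 992.021 − 1000 = -7.98 per mil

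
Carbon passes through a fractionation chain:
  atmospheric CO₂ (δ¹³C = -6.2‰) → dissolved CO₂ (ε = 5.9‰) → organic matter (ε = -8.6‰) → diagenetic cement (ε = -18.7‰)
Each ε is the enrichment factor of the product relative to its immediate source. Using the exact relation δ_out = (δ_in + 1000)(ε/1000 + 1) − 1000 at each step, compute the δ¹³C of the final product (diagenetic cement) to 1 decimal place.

step 1: δ = (-6.20 + 1000)·(5.9/1000 + 1) − 1000 = -0.34‰
step 2: δ = (-0.34 + 1000)·(-8.6/1000 + 1) − 1000 = -8.93‰
step 3: δ = (-8.93 + 1000)·(-18.7/1000 + 1) − 1000 = -27.47‰

-27.5‰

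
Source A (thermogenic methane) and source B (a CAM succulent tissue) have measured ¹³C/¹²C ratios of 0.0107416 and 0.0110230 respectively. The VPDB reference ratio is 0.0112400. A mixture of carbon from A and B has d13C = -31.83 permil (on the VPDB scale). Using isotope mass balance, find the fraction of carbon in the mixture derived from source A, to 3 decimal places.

0.500

δ_A = (0.0107416/0.0112400 − 1)×1000 = (0.955658 − 1)×1000 = -44.342 permil
δ_B = (0.0110230/0.0112400 − 1)×1000 = (0.980694 − 1)×1000 = -19.306 permil
f_A = (δ_mix − δ_B)/(δ_A − δ_B) = (-31.83 − (-19.306))/(-44.342 − (-19.306))
f_A = -12.524 / -25.036 = 0.5002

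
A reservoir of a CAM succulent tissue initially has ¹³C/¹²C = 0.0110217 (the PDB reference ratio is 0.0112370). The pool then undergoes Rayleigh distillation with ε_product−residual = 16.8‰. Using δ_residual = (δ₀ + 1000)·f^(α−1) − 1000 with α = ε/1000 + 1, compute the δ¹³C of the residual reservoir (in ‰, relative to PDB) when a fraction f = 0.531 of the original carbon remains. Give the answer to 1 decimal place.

δ₀ = (0.0110217/0.0112370 − 1)×1000 = (0.980840 − 1)×1000 = -19.160‰
α − 1 = ε/1000 = 0.0168
f^(α−1) = 0.531^(0.0168) = 0.989422
δ_res = (-19.160 + 1000) × 0.989422 − 1000 = 970.465 − 1000 = -29.54‰

-29.5‰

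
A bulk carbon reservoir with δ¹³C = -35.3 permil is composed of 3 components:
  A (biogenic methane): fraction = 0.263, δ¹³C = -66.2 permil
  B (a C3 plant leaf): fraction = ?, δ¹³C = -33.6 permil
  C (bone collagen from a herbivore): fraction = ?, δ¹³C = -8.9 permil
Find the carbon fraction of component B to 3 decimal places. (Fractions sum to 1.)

Let f_B and f_C be the unknown fractions; fractions sum to 1 so f_B + f_C = 0.737.
Mass balance: Σ fᵢ·δᵢ = δ_bulk ⇒ f_B·(-33.6) + f_C·(-8.9) = -35.3 − (-17.411) = -17.889
Substitute f_C = 0.737 − f_B:
f_B·(-33.6 − -8.9) = -17.889 − 0.737×(-8.9) = -11.330
f_B = -11.330 / -24.7 = 0.4587

0.459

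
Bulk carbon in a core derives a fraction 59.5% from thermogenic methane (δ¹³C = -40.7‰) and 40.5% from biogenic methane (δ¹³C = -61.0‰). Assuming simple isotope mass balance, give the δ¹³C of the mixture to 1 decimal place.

δ_mix = f_A·δ_A + f_B·δ_B
δ_mix = 0.595 × (-40.7) + 0.405 × (-61.0)
δ_mix = -24.22 + -24.71 = -48.92‰

-48.9‰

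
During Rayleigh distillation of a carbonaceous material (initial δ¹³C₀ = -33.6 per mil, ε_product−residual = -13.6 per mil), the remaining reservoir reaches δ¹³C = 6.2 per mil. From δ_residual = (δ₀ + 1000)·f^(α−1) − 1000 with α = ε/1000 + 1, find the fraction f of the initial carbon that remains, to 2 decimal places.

α − 1 = ε/1000 = -0.0136
(δ_res + 1000)/(δ₀ + 1000) = (6.2 + 1000)/(-33.6 + 1000) = 1006.2/966.4 = 1.041184
f = 1.041184^(1/-0.0136) = exp(ln(1.041184)/-0.0136) = exp(0.04036/-0.0136)
f = exp(-2.9675) = 0.0514

0.05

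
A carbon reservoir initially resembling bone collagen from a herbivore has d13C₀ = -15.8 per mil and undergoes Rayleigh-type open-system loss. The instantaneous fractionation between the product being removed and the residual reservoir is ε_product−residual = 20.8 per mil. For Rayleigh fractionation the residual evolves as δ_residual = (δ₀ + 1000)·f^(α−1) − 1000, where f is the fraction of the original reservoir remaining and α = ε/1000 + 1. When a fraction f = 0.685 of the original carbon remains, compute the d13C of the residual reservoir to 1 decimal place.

-23.5 per mil

Rayleigh residual: δ_res = (δ₀ + 1000)·f^(α−1) − 1000
α = ε/1000 + 1 = 1.02080, so α − 1 = 0.02080
f^(α−1) = 0.685^(0.02080) = 0.992161
δ_res = (-15.8 + 1000) × 0.992161 − 1000 = 976.485 − 1000 = -23.51 per mil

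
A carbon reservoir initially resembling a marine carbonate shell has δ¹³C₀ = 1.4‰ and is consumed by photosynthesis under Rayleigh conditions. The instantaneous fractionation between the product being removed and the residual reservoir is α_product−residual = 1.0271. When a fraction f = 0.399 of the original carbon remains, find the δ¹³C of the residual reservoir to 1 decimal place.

-23.2‰

Rayleigh residual: δ_res = (δ₀ + 1000)·f^(α−1) − 1000
α − 1 = 0.02710
f^(α−1) = 0.399^(0.02710) = 0.975408
δ_res = (1.4 + 1000) × 0.975408 − 1000 = 976.774 − 1000 = -23.23‰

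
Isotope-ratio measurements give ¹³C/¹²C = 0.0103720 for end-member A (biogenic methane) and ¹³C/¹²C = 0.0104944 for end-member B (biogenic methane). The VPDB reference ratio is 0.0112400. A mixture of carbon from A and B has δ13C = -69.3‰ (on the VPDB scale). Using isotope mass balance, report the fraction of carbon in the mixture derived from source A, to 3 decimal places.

0.272

δ_A = (0.0103720/0.0112400 − 1)×1000 = (0.922776 − 1)×1000 = -77.224‰
δ_B = (0.0104944/0.0112400 − 1)×1000 = (0.933665 − 1)×1000 = -66.335‰
f_A = (δ_mix − δ_B)/(δ_A − δ_B) = (-69.3 − (-66.335))/(-77.224 − (-66.335))
f_A = -2.965 / -10.890 = 0.2723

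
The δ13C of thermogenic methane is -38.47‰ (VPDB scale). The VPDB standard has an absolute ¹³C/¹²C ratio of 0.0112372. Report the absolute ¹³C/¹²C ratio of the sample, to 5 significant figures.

R_sample = R_standard × (δ13C/1000 + 1)
R_sample = 0.0112372 × (-38.47/1000 + 1) = 0.0112372 × 0.961530
R_sample = 0.0108049

0.010805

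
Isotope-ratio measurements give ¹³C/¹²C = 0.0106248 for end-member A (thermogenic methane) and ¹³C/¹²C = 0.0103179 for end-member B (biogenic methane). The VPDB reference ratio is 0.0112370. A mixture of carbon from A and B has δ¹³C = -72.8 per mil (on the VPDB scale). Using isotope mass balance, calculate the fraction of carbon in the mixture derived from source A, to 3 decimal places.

δ_A = (0.0106248/0.0112370 − 1)×1000 = (0.945519 − 1)×1000 = -54.481 per mil
δ_B = (0.0103179/0.0112370 − 1)×1000 = (0.918208 − 1)×1000 = -81.792 per mil
f_A = (δ_mix − δ_B)/(δ_A − δ_B) = (-72.8 − (-81.792))/(-54.481 − (-81.792))
f_A = 8.992 / 27.312 = 0.3292

0.329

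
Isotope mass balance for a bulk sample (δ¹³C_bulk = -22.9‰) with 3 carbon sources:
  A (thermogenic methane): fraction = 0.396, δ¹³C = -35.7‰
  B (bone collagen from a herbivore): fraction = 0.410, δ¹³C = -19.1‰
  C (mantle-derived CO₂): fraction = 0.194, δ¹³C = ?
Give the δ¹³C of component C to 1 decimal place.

Isotope mass balance: δ_bulk = Σ fᵢ·δᵢ.
-22.9 = 0.396×(-35.7) + 0.410×(-19.1) + 0.194×δ_C
0.194·δ_C = -22.9 − (-21.968) = -0.932
δ_C = -0.932 / 0.194 = -4.80‰

-4.8‰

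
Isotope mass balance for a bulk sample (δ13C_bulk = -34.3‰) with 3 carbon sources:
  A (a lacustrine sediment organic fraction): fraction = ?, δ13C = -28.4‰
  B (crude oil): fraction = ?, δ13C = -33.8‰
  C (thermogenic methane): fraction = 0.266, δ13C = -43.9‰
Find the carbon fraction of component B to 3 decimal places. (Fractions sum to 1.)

0.329

Let f_B and f_A be the unknown fractions; fractions sum to 1 so f_B + f_A = 0.734.
Mass balance: Σ fᵢ·δᵢ = δ_bulk ⇒ f_B·(-33.8) + f_A·(-28.4) = -34.3 − (-11.677) = -22.623
Substitute f_A = 0.734 − f_B:
f_B·(-33.8 − -28.4) = -22.623 − 0.734×(-28.4) = -1.777
f_B = -1.777 / -5.4 = 0.3291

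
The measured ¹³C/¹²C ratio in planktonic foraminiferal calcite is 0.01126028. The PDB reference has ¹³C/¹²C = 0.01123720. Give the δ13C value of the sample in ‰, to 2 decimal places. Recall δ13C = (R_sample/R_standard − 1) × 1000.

δ13C = (R_sample / R_standard − 1) × 1000
R_sample / R_standard = 0.01126028 / 0.01123720 = 1.002054
δ13C = (1.002054 − 1) × 1000 = 2.054‰

2.05‰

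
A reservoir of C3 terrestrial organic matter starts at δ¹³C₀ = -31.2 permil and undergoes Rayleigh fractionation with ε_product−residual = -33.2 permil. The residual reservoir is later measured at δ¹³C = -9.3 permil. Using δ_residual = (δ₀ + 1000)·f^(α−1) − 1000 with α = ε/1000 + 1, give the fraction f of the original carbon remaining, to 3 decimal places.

0.510

α − 1 = ε/1000 = -0.0332
(δ_res + 1000)/(δ₀ + 1000) = (-9.3 + 1000)/(-31.2 + 1000) = 990.7/968.8 = 1.022605
f = 1.022605^(1/-0.0332) = exp(ln(1.022605)/-0.0332) = exp(0.02235/-0.0332)
f = exp(-0.6733) = 0.5100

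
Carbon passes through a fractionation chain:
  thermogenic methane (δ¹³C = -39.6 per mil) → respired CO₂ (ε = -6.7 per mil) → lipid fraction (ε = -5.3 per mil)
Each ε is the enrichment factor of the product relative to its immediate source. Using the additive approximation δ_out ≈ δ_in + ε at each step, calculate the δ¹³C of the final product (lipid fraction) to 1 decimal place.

step 1: δ ≈ -39.6 + (-6.7) = -46.3 per mil
step 2: δ ≈ -46.3 + (-5.3) = -51.6 per mil

-51.6 per mil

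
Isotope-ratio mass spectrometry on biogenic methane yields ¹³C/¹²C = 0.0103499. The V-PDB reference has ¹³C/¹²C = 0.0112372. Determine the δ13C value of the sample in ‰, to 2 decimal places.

δ13C = (R_sample / R_standard − 1) × 1000
R_sample / R_standard = 0.0103499 / 0.0112372 = 0.921039
δ13C = (0.921039 − 1) × 1000 = -78.961‰

-78.96‰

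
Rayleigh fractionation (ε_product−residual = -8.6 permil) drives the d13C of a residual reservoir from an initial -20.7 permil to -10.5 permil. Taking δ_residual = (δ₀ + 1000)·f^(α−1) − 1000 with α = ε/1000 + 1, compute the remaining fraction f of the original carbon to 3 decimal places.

α − 1 = ε/1000 = -0.0086
(δ_res + 1000)/(δ₀ + 1000) = (-10.5 + 1000)/(-20.7 + 1000) = 989.5/979.3 = 1.010416
f = 1.010416^(1/-0.0086) = exp(ln(1.010416)/-0.0086) = exp(0.01036/-0.0086)
f = exp(-1.2049) = 0.2997

0.300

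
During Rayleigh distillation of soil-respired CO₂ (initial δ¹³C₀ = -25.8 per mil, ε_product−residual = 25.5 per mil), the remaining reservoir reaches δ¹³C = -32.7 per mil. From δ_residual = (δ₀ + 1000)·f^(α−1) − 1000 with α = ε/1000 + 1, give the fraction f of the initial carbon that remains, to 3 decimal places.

α − 1 = ε/1000 = 0.0255
(δ_res + 1000)/(δ₀ + 1000) = (-32.7 + 1000)/(-25.8 + 1000) = 967.3/974.2 = 0.992917
f = 0.992917^(1/0.0255) = exp(ln(0.992917)/0.0255) = exp(-0.00711/0.0255)
f = exp(-0.2787) = 0.7567

0.757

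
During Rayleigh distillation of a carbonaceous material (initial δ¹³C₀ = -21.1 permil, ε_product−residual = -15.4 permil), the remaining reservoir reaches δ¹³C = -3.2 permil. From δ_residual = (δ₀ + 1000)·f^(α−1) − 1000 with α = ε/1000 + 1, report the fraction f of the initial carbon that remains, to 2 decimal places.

0.31

α − 1 = ε/1000 = -0.0154
(δ_res + 1000)/(δ₀ + 1000) = (-3.2 + 1000)/(-21.1 + 1000) = 996.8/978.9 = 1.018286
f = 1.018286^(1/-0.0154) = exp(ln(1.018286)/-0.0154) = exp(0.01812/-0.0154)
f = exp(-1.1767) = 0.3083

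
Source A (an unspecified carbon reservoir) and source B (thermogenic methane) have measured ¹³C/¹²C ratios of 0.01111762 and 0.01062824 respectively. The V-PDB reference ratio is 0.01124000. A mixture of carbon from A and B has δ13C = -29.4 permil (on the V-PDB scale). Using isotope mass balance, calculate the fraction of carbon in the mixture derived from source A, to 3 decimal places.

δ_A = (0.01111762/0.01124000 − 1)×1000 = (0.989112 − 1)×1000 = -10.888 permil
δ_B = (0.01062824/0.01124000 − 1)×1000 = (0.945573 − 1)×1000 = -54.427 permil
f_A = (δ_mix − δ_B)/(δ_A − δ_B) = (-29.4 − (-54.427))/(-10.888 − (-54.427))
f_A = 25.027 / 43.539 = 0.5748

0.575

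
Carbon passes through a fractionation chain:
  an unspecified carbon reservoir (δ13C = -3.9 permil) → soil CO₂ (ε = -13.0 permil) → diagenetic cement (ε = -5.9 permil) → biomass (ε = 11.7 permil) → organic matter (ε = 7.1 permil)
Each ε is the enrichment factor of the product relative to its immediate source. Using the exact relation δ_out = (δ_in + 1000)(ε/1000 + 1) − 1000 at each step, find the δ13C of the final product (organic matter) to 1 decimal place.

step 1: δ = (-3.90 + 1000)·(-13.0/1000 + 1) − 1000 = -16.85 permil
step 2: δ = (-16.85 + 1000)·(-5.9/1000 + 1) − 1000 = -22.65 permil
step 3: δ = (-22.65 + 1000)·(11.7/1000 + 1) − 1000 = -11.21 permil
step 4: δ = (-11.21 + 1000)·(7.1/1000 + 1) − 1000 = -4.19 permil

-4.2 permil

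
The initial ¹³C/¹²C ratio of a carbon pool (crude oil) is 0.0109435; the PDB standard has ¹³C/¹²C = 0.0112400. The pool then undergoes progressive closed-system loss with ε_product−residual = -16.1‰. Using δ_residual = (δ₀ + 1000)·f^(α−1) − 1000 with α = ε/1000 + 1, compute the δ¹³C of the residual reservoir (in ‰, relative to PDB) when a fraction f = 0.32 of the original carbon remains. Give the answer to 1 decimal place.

δ₀ = (0.0109435/0.0112400 − 1)×1000 = (0.973621 − 1)×1000 = -26.379‰
α − 1 = ε/1000 = -0.0161
f^(α−1) = 0.32^(-0.0161) = 1.018514
δ_res = (-26.379 + 1000) × 1.018514 − 1000 = 991.647 − 1000 = -8.35‰

-8.4‰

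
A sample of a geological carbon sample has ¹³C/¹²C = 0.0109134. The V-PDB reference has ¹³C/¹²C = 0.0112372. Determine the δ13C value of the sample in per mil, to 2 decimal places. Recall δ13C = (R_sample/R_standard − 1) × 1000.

-28.82 per mil

δ13C = (R_sample / R_standard − 1) × 1000
R_sample / R_standard = 0.0109134 / 0.0112372 = 0.971185
δ13C = (0.971185 − 1) × 1000 = -28.815 per mil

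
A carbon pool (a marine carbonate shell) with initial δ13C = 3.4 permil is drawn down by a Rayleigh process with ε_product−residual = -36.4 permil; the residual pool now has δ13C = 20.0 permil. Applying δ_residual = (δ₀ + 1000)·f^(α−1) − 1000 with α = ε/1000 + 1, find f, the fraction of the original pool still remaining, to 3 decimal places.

α − 1 = ε/1000 = -0.0364
(δ_res + 1000)/(δ₀ + 1000) = (20.0 + 1000)/(3.4 + 1000) = 1020.0/1003.4 = 1.016544
f = 1.016544^(1/-0.0364) = exp(ln(1.016544)/-0.0364) = exp(0.01641/-0.0364)
f = exp(-0.4508) = 0.6371

0.637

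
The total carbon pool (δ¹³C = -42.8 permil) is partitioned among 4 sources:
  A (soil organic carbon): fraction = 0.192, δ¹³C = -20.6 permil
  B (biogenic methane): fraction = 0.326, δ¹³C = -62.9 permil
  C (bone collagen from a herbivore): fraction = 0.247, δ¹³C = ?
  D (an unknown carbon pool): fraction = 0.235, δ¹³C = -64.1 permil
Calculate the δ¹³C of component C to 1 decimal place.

-13.3 permil

Isotope mass balance: δ_bulk = Σ fᵢ·δᵢ.
-42.8 = 0.192×(-20.6) + 0.326×(-62.9) + 0.247×δ_C + 0.235×(-64.1)
0.247·δ_C = -42.8 − (-39.524) = -3.276
δ_C = -3.276 / 0.247 = -13.26 permil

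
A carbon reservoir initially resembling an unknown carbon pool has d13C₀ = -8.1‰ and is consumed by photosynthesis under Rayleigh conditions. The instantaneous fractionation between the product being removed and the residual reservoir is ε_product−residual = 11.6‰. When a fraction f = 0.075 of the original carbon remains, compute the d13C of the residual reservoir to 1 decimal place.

Rayleigh residual: δ_res = (δ₀ + 1000)·f^(α−1) − 1000
α = ε/1000 + 1 = 1.01160, so α − 1 = 0.01160
f^(α−1) = 0.075^(0.01160) = 0.970400
δ_res = (-8.1 + 1000) × 0.970400 − 1000 = 962.540 − 1000 = -37.46‰

-37.5‰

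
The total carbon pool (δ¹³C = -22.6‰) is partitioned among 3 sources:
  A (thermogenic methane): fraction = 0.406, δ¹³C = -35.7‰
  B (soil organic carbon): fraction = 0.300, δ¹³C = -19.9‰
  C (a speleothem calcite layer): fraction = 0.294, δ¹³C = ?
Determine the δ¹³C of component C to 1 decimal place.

Isotope mass balance: δ_bulk = Σ fᵢ·δᵢ.
-22.6 = 0.406×(-35.7) + 0.300×(-19.9) + 0.294×δ_C
0.294·δ_C = -22.6 − (-20.464) = -2.136
δ_C = -2.136 / 0.294 = -7.26‰

-7.3‰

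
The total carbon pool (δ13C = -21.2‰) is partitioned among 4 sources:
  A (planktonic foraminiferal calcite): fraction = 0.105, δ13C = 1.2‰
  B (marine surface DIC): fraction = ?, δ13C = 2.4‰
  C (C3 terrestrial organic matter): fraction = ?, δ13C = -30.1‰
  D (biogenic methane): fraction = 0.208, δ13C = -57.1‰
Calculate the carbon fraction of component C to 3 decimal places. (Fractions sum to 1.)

0.341

Let f_C and f_B be the unknown fractions; fractions sum to 1 so f_C + f_B = 0.687.
Mass balance: Σ fᵢ·δᵢ = δ_bulk ⇒ f_C·(-30.1) + f_B·(2.4) = -21.2 − (-11.751) = -9.449
Substitute f_B = 0.687 − f_C:
f_C·(-30.1 − 2.4) = -9.449 − 0.687×(2.4) = -11.098
f_C = -11.098 / -32.5 = 0.3415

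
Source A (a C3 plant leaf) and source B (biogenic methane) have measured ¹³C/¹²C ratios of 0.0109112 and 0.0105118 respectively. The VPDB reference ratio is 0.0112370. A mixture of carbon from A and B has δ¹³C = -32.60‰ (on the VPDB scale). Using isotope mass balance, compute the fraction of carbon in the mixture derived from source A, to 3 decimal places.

0.899

δ_A = (0.0109112/0.0112370 − 1)×1000 = (0.971006 − 1)×1000 = -28.994‰
δ_B = (0.0105118/0.0112370 − 1)×1000 = (0.935463 − 1)×1000 = -64.537‰
f_A = (δ_mix − δ_B)/(δ_A − δ_B) = (-32.60 − (-64.537))/(-28.994 − (-64.537))
f_A = 31.937 / 35.543 = 0.8985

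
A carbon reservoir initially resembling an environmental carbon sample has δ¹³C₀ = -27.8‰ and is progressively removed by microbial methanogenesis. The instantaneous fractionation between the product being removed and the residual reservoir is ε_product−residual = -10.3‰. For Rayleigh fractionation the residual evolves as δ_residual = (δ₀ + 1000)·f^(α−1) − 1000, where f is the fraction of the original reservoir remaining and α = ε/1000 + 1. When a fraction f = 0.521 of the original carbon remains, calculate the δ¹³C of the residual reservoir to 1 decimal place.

-21.2‰

Rayleigh residual: δ_res = (δ₀ + 1000)·f^(α−1) − 1000
α = ε/1000 + 1 = 0.98970, so α − 1 = -0.01030
f^(α−1) = 0.521^(-0.01030) = 1.006738
δ_res = (-27.8 + 1000) × 1.006738 − 1000 = 978.751 − 1000 = -21.25‰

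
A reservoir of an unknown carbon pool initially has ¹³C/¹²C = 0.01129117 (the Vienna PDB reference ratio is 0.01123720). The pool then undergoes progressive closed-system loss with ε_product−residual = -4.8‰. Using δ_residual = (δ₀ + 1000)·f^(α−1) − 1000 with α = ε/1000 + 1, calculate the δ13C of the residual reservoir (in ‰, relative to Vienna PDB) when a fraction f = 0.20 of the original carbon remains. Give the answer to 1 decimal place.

δ₀ = (0.01129117/0.01123720 − 1)×1000 = (1.004803 − 1)×1000 = 4.803‰
α − 1 = ε/1000 = -0.0048
f^(α−1) = 0.20^(-0.0048) = 1.007755
δ_res = (4.803 + 1000) × 1.007755 − 1000 = 1012.595 − 1000 = 12.60‰

12.6‰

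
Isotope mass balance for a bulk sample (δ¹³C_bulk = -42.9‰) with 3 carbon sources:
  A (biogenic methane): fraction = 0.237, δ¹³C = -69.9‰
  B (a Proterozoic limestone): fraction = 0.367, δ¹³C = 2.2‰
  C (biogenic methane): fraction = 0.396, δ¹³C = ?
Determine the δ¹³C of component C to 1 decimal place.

-68.5‰

Isotope mass balance: δ_bulk = Σ fᵢ·δᵢ.
-42.9 = 0.237×(-69.9) + 0.367×(2.2) + 0.396×δ_C
0.396·δ_C = -42.9 − (-15.759) = -27.141
δ_C = -27.141 / 0.396 = -68.54‰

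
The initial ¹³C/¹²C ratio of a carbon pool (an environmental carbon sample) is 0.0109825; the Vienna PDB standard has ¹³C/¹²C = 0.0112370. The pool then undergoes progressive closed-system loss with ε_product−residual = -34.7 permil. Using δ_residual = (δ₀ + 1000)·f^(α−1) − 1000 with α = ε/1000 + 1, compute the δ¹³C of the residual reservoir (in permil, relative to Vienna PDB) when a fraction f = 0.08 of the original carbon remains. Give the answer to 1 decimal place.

δ₀ = (0.0109825/0.0112370 − 1)×1000 = (0.977352 − 1)×1000 = -22.648 permil
α − 1 = ε/1000 = -0.0347
f^(α−1) = 0.08^(-0.0347) = 1.091598
δ_res = (-22.648 + 1000) × 1.091598 − 1000 = 1066.875 − 1000 = 66.88 permil

66.9 permil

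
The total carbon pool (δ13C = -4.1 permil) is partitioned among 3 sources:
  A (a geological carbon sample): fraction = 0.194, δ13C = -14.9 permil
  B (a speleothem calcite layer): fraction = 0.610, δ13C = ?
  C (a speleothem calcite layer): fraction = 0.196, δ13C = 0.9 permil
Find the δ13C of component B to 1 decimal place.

Isotope mass balance: δ_bulk = Σ fᵢ·δᵢ.
-4.1 = 0.194×(-14.9) + 0.610×δ_B + 0.196×(0.9)
0.610·δ_B = -4.1 − (-2.714) = -1.386
δ_B = -1.386 / 0.610 = -2.27 permil

-2.3 permil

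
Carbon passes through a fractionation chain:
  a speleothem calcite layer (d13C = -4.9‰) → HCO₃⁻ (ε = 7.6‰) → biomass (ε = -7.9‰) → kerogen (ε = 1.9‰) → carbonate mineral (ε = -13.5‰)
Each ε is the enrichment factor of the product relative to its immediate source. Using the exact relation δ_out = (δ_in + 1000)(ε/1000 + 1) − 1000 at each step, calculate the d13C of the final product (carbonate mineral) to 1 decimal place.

step 1: δ = (-4.90 + 1000)·(7.6/1000 + 1) − 1000 = 2.66‰
step 2: δ = (2.66 + 1000)·(-7.9/1000 + 1) − 1000 = -5.26‰
step 3: δ = (-5.26 + 1000)·(1.9/1000 + 1) − 1000 = -3.37‰
step 4: δ = (-3.37 + 1000)·(-13.5/1000 + 1) − 1000 = -16.82‰

-16.8‰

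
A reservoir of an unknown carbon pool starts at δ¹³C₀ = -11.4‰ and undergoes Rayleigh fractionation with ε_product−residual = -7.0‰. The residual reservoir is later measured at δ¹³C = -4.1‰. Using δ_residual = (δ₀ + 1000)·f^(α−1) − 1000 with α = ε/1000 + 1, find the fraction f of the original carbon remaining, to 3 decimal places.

0.350

α − 1 = ε/1000 = -0.0070
(δ_res + 1000)/(δ₀ + 1000) = (-4.1 + 1000)/(-11.4 + 1000) = 995.9/988.6 = 1.007384
f = 1.007384^(1/-0.0070) = exp(ln(1.007384)/-0.0070) = exp(0.00736/-0.0070)
f = exp(-1.0510) = 0.3496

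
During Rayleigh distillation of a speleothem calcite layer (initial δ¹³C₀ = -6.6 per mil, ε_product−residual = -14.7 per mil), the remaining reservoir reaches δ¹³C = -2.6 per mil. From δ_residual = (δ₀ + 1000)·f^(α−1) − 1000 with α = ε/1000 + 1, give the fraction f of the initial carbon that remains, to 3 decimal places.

0.761

α − 1 = ε/1000 = -0.0147
(δ_res + 1000)/(δ₀ + 1000) = (-2.6 + 1000)/(-6.6 + 1000) = 997.4/993.4 = 1.004027
f = 1.004027^(1/-0.0147) = exp(ln(1.004027)/-0.0147) = exp(0.00402/-0.0147)
f = exp(-0.2734) = 0.7608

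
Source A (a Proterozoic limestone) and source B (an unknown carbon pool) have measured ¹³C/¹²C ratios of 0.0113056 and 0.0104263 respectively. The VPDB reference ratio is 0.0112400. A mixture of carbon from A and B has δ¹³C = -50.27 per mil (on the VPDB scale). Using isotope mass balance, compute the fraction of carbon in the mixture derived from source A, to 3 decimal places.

0.283

δ_A = (0.0113056/0.0112400 − 1)×1000 = (1.005836 − 1)×1000 = 5.836 per mil
δ_B = (0.0104263/0.0112400 − 1)×1000 = (0.927607 − 1)×1000 = -72.393 per mil
f_A = (δ_mix − δ_B)/(δ_A − δ_B) = (-50.27 − (-72.393))/(5.836 − (-72.393))
f_A = 22.123 / 78.230 = 0.2828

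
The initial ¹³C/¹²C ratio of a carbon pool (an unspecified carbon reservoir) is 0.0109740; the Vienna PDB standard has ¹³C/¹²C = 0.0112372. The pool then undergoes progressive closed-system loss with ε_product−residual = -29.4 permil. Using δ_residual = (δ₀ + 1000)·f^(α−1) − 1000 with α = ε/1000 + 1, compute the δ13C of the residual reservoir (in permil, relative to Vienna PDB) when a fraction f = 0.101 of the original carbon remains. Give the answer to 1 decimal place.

δ₀ = (0.0109740/0.0112372 − 1)×1000 = (0.976578 − 1)×1000 = -23.422 permil
α − 1 = ε/1000 = -0.0294
f^(α−1) = 0.101^(-0.0294) = 1.069727
δ_res = (-23.422 + 1000) × 1.069727 − 1000 = 1044.672 − 1000 = 44.67 permil

44.7 permil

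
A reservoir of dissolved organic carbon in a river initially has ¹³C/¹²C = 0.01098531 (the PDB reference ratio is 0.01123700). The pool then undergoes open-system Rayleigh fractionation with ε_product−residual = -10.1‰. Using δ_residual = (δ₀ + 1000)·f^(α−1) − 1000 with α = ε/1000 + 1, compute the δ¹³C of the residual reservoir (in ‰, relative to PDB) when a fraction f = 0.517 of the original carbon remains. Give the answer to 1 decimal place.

-15.9‰

δ₀ = (0.01098531/0.01123700 − 1)×1000 = (0.977602 − 1)×1000 = -22.398‰
α − 1 = ε/1000 = -0.0101
f^(α−1) = 0.517^(-0.0101) = 1.006685
δ_res = (-22.398 + 1000) × 1.006685 − 1000 = 984.137 − 1000 = -15.86‰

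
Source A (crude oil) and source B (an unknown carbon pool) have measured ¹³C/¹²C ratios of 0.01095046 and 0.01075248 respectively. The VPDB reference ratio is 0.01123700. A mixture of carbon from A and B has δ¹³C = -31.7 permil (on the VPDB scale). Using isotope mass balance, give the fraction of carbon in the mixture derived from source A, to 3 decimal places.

0.648

δ_A = (0.01095046/0.01123700 − 1)×1000 = (0.974500 − 1)×1000 = -25.500 permil
δ_B = (0.01075248/0.01123700 − 1)×1000 = (0.956882 − 1)×1000 = -43.118 permil
f_A = (δ_mix − δ_B)/(δ_A − δ_B) = (-31.7 − (-43.118))/(-25.500 − (-43.118))
f_A = 11.418 / 17.619 = 0.6481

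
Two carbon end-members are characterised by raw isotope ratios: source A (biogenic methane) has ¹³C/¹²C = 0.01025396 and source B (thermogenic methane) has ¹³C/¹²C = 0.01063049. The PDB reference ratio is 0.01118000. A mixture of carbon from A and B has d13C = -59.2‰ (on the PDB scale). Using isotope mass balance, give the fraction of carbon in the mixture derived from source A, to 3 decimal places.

δ_A = (0.01025396/0.01118000 − 1)×1000 = (0.917170 − 1)×1000 = -82.830‰
δ_B = (0.01063049/0.01118000 − 1)×1000 = (0.950849 − 1)×1000 = -49.151‰
f_A = (δ_mix − δ_B)/(δ_A − δ_B) = (-59.2 − (-49.151))/(-82.830 − (-49.151))
f_A = -10.049 / -33.679 = 0.2984

0.298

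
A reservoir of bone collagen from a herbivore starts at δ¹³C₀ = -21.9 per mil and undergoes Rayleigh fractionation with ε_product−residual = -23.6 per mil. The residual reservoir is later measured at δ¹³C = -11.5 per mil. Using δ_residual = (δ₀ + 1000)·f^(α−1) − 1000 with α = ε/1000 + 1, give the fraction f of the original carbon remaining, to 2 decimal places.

0.64

α − 1 = ε/1000 = -0.0236
(δ_res + 1000)/(δ₀ + 1000) = (-11.5 + 1000)/(-21.9 + 1000) = 988.5/978.1 = 1.010633
f = 1.010633^(1/-0.0236) = exp(ln(1.010633)/-0.0236) = exp(0.01058/-0.0236)
f = exp(-0.4482) = 0.6388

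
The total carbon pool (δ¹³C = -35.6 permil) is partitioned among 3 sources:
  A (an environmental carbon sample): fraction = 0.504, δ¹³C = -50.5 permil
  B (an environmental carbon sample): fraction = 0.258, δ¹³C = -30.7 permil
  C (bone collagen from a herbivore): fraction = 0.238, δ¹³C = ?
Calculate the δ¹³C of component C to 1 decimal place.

Isotope mass balance: δ_bulk = Σ fᵢ·δᵢ.
-35.6 = 0.504×(-50.5) + 0.258×(-30.7) + 0.238×δ_C
0.238·δ_C = -35.6 − (-33.373) = -2.227
δ_C = -2.227 / 0.238 = -9.36 permil

-9.4 permil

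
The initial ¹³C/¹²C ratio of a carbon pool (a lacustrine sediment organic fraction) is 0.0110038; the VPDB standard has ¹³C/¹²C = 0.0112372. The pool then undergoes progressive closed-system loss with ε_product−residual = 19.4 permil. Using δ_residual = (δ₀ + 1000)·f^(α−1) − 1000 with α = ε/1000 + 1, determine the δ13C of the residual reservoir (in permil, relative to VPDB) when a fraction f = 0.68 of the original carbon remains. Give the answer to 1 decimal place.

δ₀ = (0.0110038/0.0112372 − 1)×1000 = (0.979230 − 1)×1000 = -20.770 permil
α − 1 = ε/1000 = 0.0194
f^(α−1) = 0.68^(0.0194) = 0.992546
δ_res = (-20.770 + 1000) × 0.992546 − 1000 = 971.931 − 1000 = -28.07 permil

-28.1 permil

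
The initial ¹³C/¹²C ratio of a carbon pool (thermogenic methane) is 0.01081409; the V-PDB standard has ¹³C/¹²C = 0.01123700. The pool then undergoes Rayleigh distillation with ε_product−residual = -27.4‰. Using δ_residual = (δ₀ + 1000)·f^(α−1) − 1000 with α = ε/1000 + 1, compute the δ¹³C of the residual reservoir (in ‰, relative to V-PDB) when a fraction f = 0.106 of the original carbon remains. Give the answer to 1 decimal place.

23.4‰

δ₀ = (0.01081409/0.01123700 − 1)×1000 = (0.962365 − 1)×1000 = -37.635‰
α − 1 = ε/1000 = -0.0274
f^(α−1) = 0.106^(-0.0274) = 1.063424
δ_res = (-37.635 + 1000) × 1.063424 − 1000 = 1023.402 − 1000 = 23.40‰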